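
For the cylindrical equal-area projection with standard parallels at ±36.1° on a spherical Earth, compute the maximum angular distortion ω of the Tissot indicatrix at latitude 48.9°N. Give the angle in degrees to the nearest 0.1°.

For cylindrical equal-area with standard parallel φ₀, h = cos φ / cos φ₀ and k = cos φ₀ / cos φ, so h·k = 1.
At 48.9°: h = 0.8136, k = 1.229; principal scales a = 1.229, b = 0.8136.
sin(ω/2) = (a − b)/(a + b) = 0.4155/2.043 = 0.2034, so ω = 2 arcsin(0.2034) ≈ 23.5°.

23.5°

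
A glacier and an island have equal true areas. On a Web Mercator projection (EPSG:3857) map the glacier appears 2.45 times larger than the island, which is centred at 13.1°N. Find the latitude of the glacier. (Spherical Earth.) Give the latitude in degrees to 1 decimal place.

On Mercator, (apparent₁)/(apparent₂) = sec²φ₁ / sec²φ₂ when true areas are equal.
cos²φ₂ / cos²φ₁ = 2.45  ⇒  cos φ₁ = cos 13.1° / √2.45 = 0.9740/1.565 = 0.6223.
φ₁ = arccos(0.6223) ≈ 51.5°.

51.5°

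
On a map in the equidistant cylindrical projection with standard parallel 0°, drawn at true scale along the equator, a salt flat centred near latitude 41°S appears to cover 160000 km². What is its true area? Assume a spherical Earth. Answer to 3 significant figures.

121000 km²

For the equirectangular projection with φ₀ = 0 (plate carrée), h = 1 along meridians and k = sec φ along parallels.
Areal scale = h·k = 1 × sec φ; at 41°, h = 1.000, k = 1.325, so h·k = 1.325.
True area = apparent / (areal scale) = 160000 / 1.325 ≈ 121000 km².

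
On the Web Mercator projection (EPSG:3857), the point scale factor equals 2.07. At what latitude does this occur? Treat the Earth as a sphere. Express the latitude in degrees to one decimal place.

Mercator scale is k = sec φ = 1/cos φ.
1/cos φ = 2.07  ⇒  cos φ = 0.4831  ⇒  φ = arccos(0.4831) ≈ 61.1°.

61.1°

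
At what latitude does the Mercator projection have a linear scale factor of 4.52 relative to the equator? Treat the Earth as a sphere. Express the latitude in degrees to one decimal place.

Mercator scale is k = sec φ = 1/cos φ.
1/cos φ = 4.52  ⇒  cos φ = 0.2212  ⇒  φ = arccos(0.2212) ≈ 77.2°.

77.2°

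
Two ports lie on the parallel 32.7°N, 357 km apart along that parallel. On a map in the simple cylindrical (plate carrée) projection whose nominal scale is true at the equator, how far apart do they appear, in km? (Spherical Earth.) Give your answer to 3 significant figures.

In the plate carrée (x = Rλ, y = Rφ), meridians are true-scale (h = 1) and parallels are stretched by k = sec φ.
Along the parallel, k = sec 32.7° = 1/0.8415 = 1.188.
Map distance = 357 × 1.188 ≈ 424 km.

424 km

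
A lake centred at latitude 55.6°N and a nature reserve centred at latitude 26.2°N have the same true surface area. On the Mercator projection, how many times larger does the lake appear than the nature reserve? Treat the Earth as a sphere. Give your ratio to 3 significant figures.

2.52

Mercator is conformal with k = sec φ, so areal scale = k² = sec²φ.
At 55.6°: sec²(55.6°) = 1/0.5650² = 3.133.
At 26.2°: sec²(26.2°) = 1/0.8973² = 1.242.
Ratio = 3.133/1.242 = cos²(26.2°)/cos²(55.6°) ≈ 2.52.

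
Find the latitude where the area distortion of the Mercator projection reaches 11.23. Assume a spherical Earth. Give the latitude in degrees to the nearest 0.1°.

Mercator areal scale is sec²φ.
sec²φ = 11.23  ⇒  cos²φ = 0.08905  ⇒  cos φ = 0.2984.
φ = arccos(0.2984) ≈ 72.6°.

72.6°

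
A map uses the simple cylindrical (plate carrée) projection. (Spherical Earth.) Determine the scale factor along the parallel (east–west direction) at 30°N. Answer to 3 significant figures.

In the plate carrée (x = Rλ, y = Rφ), meridians are true-scale (h = 1) and parallels are stretched by k = sec φ.
k = 1/cos 30° = 1/0.8660 = 1.155.

1.15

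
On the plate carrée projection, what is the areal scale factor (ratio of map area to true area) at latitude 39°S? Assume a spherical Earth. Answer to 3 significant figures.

1.29

Plate carrée maps x = Rλ, y = Rφ. The meridian scale is h = 1 and the parallel scale is k = 1/cos φ = sec φ.
Areal scale = h·k = 1 × sec φ; at 39°, h = 1.000, k = 1.287, so h·k = 1.287.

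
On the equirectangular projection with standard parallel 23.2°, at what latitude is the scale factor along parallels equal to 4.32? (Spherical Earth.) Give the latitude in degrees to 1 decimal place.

With standard parallel φ₀ = 23.2°, the equirectangular projection gives x = Rλ cos φ₀, y = Rφ, so h = 1 and k = cos 23.2° / cos φ.
k = cos φ₀ / cos φ = 4.32  ⇒  cos φ = cos 23.2° / 4.32 = 0.2128.
φ = arccos(0.2128) ≈ 77.7°.

77.7°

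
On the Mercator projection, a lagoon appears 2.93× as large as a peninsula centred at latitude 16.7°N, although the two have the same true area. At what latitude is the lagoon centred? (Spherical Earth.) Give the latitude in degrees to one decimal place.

For equal true areas on Mercator, apparent areas scale as sec²φ, so the ratio is cos²φ₂ / cos²φ₁.
cos²φ₂ / cos²φ₁ = 2.93  ⇒  cos φ₁ = cos 16.7° / √2.93 = 0.9578/1.712 = 0.5596.
φ₁ = arccos(0.5596) ≈ 56.0°.

56.0°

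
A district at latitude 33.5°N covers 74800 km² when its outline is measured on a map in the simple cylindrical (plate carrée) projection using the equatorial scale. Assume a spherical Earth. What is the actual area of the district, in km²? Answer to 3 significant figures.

62400 km²

Plate carrée maps x = Rλ, y = Rφ. The meridian scale is h = 1 and the parallel scale is k = 1/cos φ = sec φ.
Areal scale = h·k = 1 × sec φ; at 33.5°, h = 1.000, k = 1.199, so h·k = 1.199.
True area = apparent / (areal scale) = 74800 / 1.199 ≈ 62400 km².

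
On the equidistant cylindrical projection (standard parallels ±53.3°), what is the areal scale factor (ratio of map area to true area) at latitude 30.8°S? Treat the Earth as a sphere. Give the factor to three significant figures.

The equidistant cylindrical projection with φ₀ = 53.3° has h = 1 (meridians true) and k = cos φ₀ / cos φ along parallels.
Areal scale = h·k = 1 × cos φ₀ / cos φ; at 30.8°, h = 1.000, k = 0.6958, so h·k = 0.6958.

0.696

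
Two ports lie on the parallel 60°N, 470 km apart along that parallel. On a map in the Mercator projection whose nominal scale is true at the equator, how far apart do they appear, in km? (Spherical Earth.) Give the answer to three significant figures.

Mercator is conformal, so the point scale is isotropic: h = k = sec φ = 1/cos φ.
Along the parallel, k = sec 60° = 1/0.5000 = 2.000.
Map distance = 470 × 2.000 ≈ 940 km.

940 km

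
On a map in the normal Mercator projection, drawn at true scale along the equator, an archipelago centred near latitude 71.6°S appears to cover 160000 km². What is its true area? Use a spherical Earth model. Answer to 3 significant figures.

For Mercator, h = k = sec φ (a conformal cylindrical projection has a single point scale, 1/cos φ).
Areal scale = k² = sec²φ = 1/cos²(71.6°) = 1/0.3156² = 10.04.
True area = apparent / (areal scale) = 160000 / 10.04 ≈ 15900 km².

15900 km²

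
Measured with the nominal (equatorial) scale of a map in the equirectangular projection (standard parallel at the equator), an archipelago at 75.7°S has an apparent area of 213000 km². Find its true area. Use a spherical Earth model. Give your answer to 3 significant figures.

In the plate carrée (x = Rλ, y = Rφ), meridians are true-scale (h = 1) and parallels are stretched by k = sec φ.
Areal scale = h·k = 1 × sec φ; at 75.7°, h = 1.000, k = 4.049, so h·k = 4.049.
True area = apparent / (areal scale) = 213000 / 4.049 ≈ 52600 km².

52600 km²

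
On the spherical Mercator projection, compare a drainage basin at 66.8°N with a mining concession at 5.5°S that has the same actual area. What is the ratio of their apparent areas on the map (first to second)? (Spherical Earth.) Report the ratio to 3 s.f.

6.38

On Mercator, area is exaggerated by sec²φ = 1/cos²φ.
At 66.8°: sec²(66.8°) = 1/0.3939² = 6.444.
At 5.5°: sec²(5.5°) = 1/0.9954² = 1.009.
Ratio = 6.444/1.009 = cos²(5.5°)/cos²(66.8°) ≈ 6.38.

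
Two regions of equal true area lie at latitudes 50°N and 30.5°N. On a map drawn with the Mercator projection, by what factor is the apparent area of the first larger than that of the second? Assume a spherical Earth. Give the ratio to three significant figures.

1.80

Mercator areal scale is sec²φ.
At 50°: sec²(50°) = 1/0.6428² = 2.420.
At 30.5°: sec²(30.5°) = 1/0.8616² = 1.347.
Ratio = 2.420/1.347 = cos²(30.5°)/cos²(50°) ≈ 1.80.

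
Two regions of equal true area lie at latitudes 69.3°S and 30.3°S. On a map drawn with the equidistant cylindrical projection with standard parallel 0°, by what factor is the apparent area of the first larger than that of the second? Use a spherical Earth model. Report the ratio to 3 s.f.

In the plate carrée (x = Rλ, y = Rφ), meridians are true-scale (h = 1) and parallels are stretched by k = sec φ.
Areal scale at 69.3°: h·k = 1.000 × 2.829 = 2.829.
Areal scale at 30.3°: h·k = 1.000 × 1.158 = 1.158.
Ratio = 2.829/1.158 ≈ 2.44.

2.44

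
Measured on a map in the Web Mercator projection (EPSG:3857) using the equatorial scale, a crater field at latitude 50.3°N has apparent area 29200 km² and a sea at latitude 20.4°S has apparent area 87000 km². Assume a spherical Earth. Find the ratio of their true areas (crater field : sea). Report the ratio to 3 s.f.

0.156

Mercator's areal exaggeration is sec²φ; hence true area = (apparent area) · cos²φ.
True area of crater field: 29200 × cos²(50.3°) = 29200 × 0.4080 = 11910 km².
True area of sea: 87000 × cos²(20.4°) = 87000 × 0.8785 = 76430 km².
Ratio = 11910 / 76430 ≈ 0.156.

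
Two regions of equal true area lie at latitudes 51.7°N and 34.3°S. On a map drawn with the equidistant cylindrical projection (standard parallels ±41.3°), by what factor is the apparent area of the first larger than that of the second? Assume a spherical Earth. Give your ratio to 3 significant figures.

1.33

The equidistant cylindrical projection with φ₀ = 41.3° has h = 1 (meridians true) and k = cos φ₀ / cos φ along parallels.
Areal scale at 51.7°: h·k = 1.000 × 1.212 = 1.212.
Areal scale at 34.3°: h·k = 1.000 × 0.9094 = 0.9094.
Ratio = 1.212/0.9094 ≈ 1.33.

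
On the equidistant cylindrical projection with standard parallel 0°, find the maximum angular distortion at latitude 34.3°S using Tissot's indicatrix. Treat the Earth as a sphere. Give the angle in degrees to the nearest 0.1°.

10.9°

For the equirectangular projection with φ₀ = 0 (plate carrée), h = 1 along meridians and k = sec φ along parallels.
At 34.3°: h = 1.000, k = 1.211; principal scales a = 1.211, b = 1.000.
sin(ω/2) = (a − b)/(a + b) = 0.2105/2.211 = 0.09523, so ω = 2 arcsin(0.09523) ≈ 10.9°.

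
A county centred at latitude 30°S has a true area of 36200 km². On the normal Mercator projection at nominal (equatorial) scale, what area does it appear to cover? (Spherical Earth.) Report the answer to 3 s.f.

For Mercator, h = k = sec φ (a conformal cylindrical projection has a single point scale, 1/cos φ).
Areal scale = k² = sec²φ = 1/cos²(30°) = 1/0.8660² = 1.333.
Apparent area = 36200 × 1.333 ≈ 48300 km².

48300 km²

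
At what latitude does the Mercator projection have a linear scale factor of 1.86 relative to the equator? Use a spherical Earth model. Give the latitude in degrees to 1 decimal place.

Mercator scale is k = sec φ = 1/cos φ.
1/cos φ = 1.86  ⇒  cos φ = 0.5376  ⇒  φ = arccos(0.5376) ≈ 57.5°.

57.5°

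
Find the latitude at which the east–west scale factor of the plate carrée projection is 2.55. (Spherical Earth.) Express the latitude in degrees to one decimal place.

Plate carrée: h = 1, k = sec φ along parallels.
sec φ = 2.55  ⇒  cos φ = 0.3922  ⇒  φ ≈ 66.9°.

66.9°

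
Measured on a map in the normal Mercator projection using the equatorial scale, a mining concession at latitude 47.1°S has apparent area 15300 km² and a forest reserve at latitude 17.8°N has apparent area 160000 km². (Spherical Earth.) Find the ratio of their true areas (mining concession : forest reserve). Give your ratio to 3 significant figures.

0.0489

Since Mercator area scale is 1/cos²φ, the true area equals the apparent area multiplied by cos²φ.
True area of mining concession: 15300 × cos²(47.1°) = 15300 × 0.4634 = 7090 km².
True area of forest reserve: 160000 × cos²(17.8°) = 160000 × 0.9066 = 145000 km².
Ratio = 7090 / 145000 ≈ 0.0489.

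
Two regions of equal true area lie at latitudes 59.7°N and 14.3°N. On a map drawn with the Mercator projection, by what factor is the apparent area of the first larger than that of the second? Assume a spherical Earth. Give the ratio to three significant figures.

On Mercator, area is exaggerated by sec²φ = 1/cos²φ.
At 59.7°: sec²(59.7°) = 1/0.5045² = 3.929.
At 14.3°: sec²(14.3°) = 1/0.9690² = 1.065.
Ratio = 3.929/1.065 = cos²(14.3°)/cos²(59.7°) ≈ 3.69.

3.69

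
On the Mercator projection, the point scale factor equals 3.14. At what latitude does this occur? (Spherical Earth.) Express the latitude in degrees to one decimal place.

Mercator scale is k = sec φ = 1/cos φ.
1/cos φ = 3.14  ⇒  cos φ = 0.3185  ⇒  φ = arccos(0.3185) ≈ 71.4°.

71.4°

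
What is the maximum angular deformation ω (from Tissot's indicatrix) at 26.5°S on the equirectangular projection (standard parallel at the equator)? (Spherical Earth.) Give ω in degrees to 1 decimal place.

For the equirectangular projection with φ₀ = 0 (plate carrée), h = 1 along meridians and k = sec φ along parallels.
At 26.5°: h = 1.000, k = 1.117; principal scales a = 1.117, b = 1.000.
sin(ω/2) = (a − b)/(a + b) = 0.1174/2.117 = 0.05545, so ω = 2 arcsin(0.05545) ≈ 6.4°.

6.4°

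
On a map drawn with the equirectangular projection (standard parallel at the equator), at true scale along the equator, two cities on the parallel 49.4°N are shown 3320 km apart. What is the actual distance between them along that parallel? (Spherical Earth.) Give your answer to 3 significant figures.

2160 km

In the plate carrée (x = Rλ, y = Rφ), meridians are true-scale (h = 1) and parallels are stretched by k = sec φ.
Along the parallel at 49.4°, map distances are exaggerated by k = sec 49.4° = 1.537.
True distance = 3320 / 1.537 = 3320 × cos 49.4° ≈ 2160 km.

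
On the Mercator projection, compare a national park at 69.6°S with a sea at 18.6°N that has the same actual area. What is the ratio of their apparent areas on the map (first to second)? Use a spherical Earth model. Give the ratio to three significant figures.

Mercator areal scale is sec²φ.
At 69.6°: sec²(69.6°) = 1/0.3486² = 8.230.
At 18.6°: sec²(18.6°) = 1/0.9478² = 1.113.
Ratio = 8.230/1.113 = cos²(18.6°)/cos²(69.6°) ≈ 7.39.

7.39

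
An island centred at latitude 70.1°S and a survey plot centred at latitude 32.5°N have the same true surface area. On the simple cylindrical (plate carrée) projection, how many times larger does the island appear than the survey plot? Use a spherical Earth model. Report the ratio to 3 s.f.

2.48

For the equirectangular projection with φ₀ = 0 (plate carrée), h = 1 along meridians and k = sec φ along parallels.
Areal scale at 70.1°: h·k = 1.000 × 2.938 = 2.938.
Areal scale at 32.5°: h·k = 1.000 × 1.186 = 1.186.
Ratio = 2.938/1.186 ≈ 2.48.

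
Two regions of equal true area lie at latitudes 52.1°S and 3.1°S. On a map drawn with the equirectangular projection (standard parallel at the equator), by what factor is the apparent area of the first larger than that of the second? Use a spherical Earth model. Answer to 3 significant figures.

1.63

In the plate carrée (x = Rλ, y = Rφ), meridians are true-scale (h = 1) and parallels are stretched by k = sec φ.
Areal scale at 52.1°: h·k = 1.000 × 1.628 = 1.628.
Areal scale at 3.1°: h·k = 1.000 × 1.001 = 1.001.
Ratio = 1.628/1.001 ≈ 1.63.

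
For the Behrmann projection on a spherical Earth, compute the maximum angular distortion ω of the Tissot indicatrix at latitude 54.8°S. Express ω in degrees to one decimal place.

45.4°

Behrmann is a cylindrical equal-area projection with standard parallels at ±30°. For cylindrical equal-area with standard parallel φ₀, h = cos φ / cos φ₀ and k = cos φ₀ / cos φ, so h·k = 1.
At 54.8°: h = 0.6656, k = 1.502; principal scales a = 1.502, b = 0.6656.
sin(ω/2) = (a − b)/(a + b) = 0.8368/2.168 = 0.3860, so ω = 2 arcsin(0.3860) ≈ 45.4°.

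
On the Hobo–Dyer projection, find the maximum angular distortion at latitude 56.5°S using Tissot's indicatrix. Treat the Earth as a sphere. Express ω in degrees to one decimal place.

40.7°

The Hobo–Dyer projection is cylindrical equal-area with φ₀ = 37.5°. Cylindrical equal-area (φ₀ = 37.5°): h = cos φ / cos 37.5° along meridians, k = cos 37.5° / cos φ along parallels; h·k = 1.
At 56.5°: h = 0.6957, k = 1.437; principal scales a = 1.437, b = 0.6957.
sin(ω/2) = (a − b)/(a + b) = 0.7417/2.133 = 0.3477, so ω = 2 arcsin(0.3477) ≈ 40.7°.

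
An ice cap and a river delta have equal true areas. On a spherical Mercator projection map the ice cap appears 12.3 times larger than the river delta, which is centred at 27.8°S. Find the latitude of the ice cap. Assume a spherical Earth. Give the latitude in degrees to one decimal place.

75.4°

For equal true areas on Mercator, apparent areas scale as sec²φ, so the ratio is cos²φ₂ / cos²φ₁.
cos²φ₂ / cos²φ₁ = 12.3  ⇒  cos φ₁ = cos 27.8° / √12.3 = 0.8846/3.507 = 0.2522.
φ₁ = arccos(0.2522) ≈ 75.4°.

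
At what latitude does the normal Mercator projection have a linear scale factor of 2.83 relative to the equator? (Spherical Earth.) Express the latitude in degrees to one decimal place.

69.3°

Mercator scale is k = sec φ = 1/cos φ.
1/cos φ = 2.83  ⇒  cos φ = 0.3534  ⇒  φ = arccos(0.3534) ≈ 69.3°.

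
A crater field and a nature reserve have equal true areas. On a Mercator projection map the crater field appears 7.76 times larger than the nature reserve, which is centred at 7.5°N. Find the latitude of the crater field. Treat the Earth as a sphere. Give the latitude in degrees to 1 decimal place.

69.2°

For equal true areas on Mercator, apparent areas scale as sec²φ, so the ratio is cos²φ₂ / cos²φ₁.
cos²φ₂ / cos²φ₁ = 7.76  ⇒  cos φ₁ = cos 7.5° / √7.76 = 0.9914/2.786 = 0.3559.
φ₁ = arccos(0.3559) ≈ 69.2°.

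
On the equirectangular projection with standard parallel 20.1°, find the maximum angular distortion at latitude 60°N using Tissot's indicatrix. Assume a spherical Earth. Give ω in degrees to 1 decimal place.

With standard parallel φ₀ = 20.1°, the equirectangular projection gives x = Rλ cos φ₀, y = Rφ, so h = 1 and k = cos 20.1° / cos φ.
At 60°: h = 1.000, k = 1.878; principal scales a = 1.878, b = 1.000.
sin(ω/2) = (a − b)/(a + b) = 0.8782/2.878 = 0.3051, so ω = 2 arcsin(0.3051) ≈ 35.5°.

35.5°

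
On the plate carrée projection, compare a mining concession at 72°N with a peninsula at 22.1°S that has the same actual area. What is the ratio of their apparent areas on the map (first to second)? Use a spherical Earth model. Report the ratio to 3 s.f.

3.00

Plate carrée maps x = Rλ, y = Rφ. The meridian scale is h = 1 and the parallel scale is k = 1/cos φ = sec φ.
Areal scale at 72°: h·k = 1.000 × 3.236 = 3.236.
Areal scale at 22.1°: h·k = 1.000 × 1.079 = 1.079.
Ratio = 3.236/1.079 ≈ 3.00.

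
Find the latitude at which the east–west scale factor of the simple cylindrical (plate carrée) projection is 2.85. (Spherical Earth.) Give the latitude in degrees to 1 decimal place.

Plate carrée: h = 1, k = sec φ along parallels.
sec φ = 2.85  ⇒  cos φ = 0.3509  ⇒  φ ≈ 69.5°.

69.5°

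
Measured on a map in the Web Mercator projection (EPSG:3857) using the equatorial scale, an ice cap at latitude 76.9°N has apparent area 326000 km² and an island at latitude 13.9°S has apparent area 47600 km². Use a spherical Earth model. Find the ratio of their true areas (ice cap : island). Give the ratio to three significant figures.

On Mercator the areal scale is sec²φ, so true area = apparent × cos²φ.
True area of ice cap: 326000 × cos²(76.9°) = 326000 × 0.05137 = 16750 km².
True area of island: 47600 × cos²(13.9°) = 47600 × 0.9423 = 44850 km².
Ratio = 16750 / 44850 ≈ 0.373.

0.373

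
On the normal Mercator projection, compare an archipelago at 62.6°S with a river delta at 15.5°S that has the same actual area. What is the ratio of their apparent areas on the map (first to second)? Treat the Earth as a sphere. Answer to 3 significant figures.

4.38

On Mercator, area is exaggerated by sec²φ = 1/cos²φ.
At 62.6°: sec²(62.6°) = 1/0.4602² = 4.722.
At 15.5°: sec²(15.5°) = 1/0.9636² = 1.077.
Ratio = 4.722/1.077 = cos²(15.5°)/cos²(62.6°) ≈ 4.38.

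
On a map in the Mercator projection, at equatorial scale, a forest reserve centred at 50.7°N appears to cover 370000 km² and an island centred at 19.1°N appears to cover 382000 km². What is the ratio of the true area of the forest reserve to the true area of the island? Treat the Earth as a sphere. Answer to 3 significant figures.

0.435

Since Mercator area scale is 1/cos²φ, the true area equals the apparent area multiplied by cos²φ.
True area of forest reserve: 370000 × cos²(50.7°) = 370000 × 0.4012 = 148400 km².
True area of island: 382000 × cos²(19.1°) = 382000 × 0.8929 = 341100 km².
Ratio = 148400 / 341100 ≈ 0.435.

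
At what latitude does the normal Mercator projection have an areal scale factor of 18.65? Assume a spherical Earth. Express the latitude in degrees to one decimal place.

Mercator areal scale is sec²φ.
sec²φ = 18.65  ⇒  cos²φ = 0.05362  ⇒  cos φ = 0.2316.
φ = arccos(0.2316) ≈ 76.6°.

76.6°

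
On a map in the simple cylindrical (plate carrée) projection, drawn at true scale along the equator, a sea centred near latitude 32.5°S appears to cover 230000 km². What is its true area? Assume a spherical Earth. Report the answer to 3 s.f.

194000 km²

Plate carrée maps x = Rλ, y = Rφ. The meridian scale is h = 1 and the parallel scale is k = 1/cos φ = sec φ.
Areal scale = h·k = 1 × sec φ; at 32.5°, h = 1.000, k = 1.186, so h·k = 1.186.
True area = apparent / (areal scale) = 230000 / 1.186 ≈ 194000 km².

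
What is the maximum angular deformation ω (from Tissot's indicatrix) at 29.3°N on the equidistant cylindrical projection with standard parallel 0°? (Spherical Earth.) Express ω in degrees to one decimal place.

7.8°

For the equirectangular projection with φ₀ = 0 (plate carrée), h = 1 along meridians and k = sec φ along parallels.
At 29.3°: h = 1.000, k = 1.147; principal scales a = 1.147, b = 1.000.
sin(ω/2) = (a − b)/(a + b) = 0.1467/2.147 = 0.06834, so ω = 2 arcsin(0.06834) ≈ 7.8°.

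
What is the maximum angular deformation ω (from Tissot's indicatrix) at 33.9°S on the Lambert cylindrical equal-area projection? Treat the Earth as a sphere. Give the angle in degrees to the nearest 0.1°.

The Lambert cylindrical equal-area projection is the cylindrical equal-area projection with its standard parallel at the equator (φ₀ = 0). Cylindrical equal-area (φ₀ = 0°): h = cos φ / cos 0° along meridians, k = cos 0° / cos φ along parallels; h·k = 1.
At 33.9°: h = 0.8300, k = 1.205; principal scales a = 1.205, b = 0.8300.
sin(ω/2) = (a − b)/(a + b) = 0.3748/2.035 = 0.1842, so ω = 2 arcsin(0.1842) ≈ 21.2°.

21.2°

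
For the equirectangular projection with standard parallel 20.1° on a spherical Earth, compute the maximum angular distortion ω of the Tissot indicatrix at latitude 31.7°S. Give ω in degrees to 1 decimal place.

The equidistant cylindrical projection with φ₀ = 20.1° has h = 1 (meridians true) and k = cos φ₀ / cos φ along parallels.
At 31.7°: h = 1.000, k = 1.104; principal scales a = 1.104, b = 1.000.
sin(ω/2) = (a − b)/(a + b) = 0.1038/2.104 = 0.04932, so ω = 2 arcsin(0.04932) ≈ 5.7°.

5.7°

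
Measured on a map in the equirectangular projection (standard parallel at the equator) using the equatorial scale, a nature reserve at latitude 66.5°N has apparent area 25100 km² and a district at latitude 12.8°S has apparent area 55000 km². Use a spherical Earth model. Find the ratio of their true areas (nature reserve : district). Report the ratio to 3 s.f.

0.187

Plate carrée has h = 1 and k = sec φ, giving areal scale sec φ; true area = (apparent area) · cos φ.
True area of nature reserve: 25100 × cos(66.5°) = 25100 × 0.3987 = 10010 km².
True area of district: 55000 × cos(12.8°) = 55000 × 0.9751 = 53630 km².
Ratio = 10010 / 53630 ≈ 0.187.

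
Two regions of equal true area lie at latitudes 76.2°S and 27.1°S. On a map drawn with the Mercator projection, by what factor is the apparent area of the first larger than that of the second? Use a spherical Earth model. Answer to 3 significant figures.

Mercator areal scale is sec²φ.
At 76.2°: sec²(76.2°) = 1/0.2385² = 17.58.
At 27.1°: sec²(27.1°) = 1/0.8902² = 1.262.
Ratio = 17.58/1.262 = cos²(27.1°)/cos²(76.2°) ≈ 13.9.

13.9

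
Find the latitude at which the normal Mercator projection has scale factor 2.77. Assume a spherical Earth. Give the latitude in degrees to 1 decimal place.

68.8°

Mercator scale is k = sec φ = 1/cos φ.
1/cos φ = 2.77  ⇒  cos φ = 0.3610  ⇒  φ = arccos(0.3610) ≈ 68.8°.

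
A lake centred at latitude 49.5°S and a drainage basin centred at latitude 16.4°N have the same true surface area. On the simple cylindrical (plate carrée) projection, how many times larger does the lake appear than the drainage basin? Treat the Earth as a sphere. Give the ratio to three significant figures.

For the equirectangular projection with φ₀ = 0 (plate carrée), h = 1 along meridians and k = sec φ along parallels.
Areal scale at 49.5°: h·k = 1.000 × 1.540 = 1.540.
Areal scale at 16.4°: h·k = 1.000 × 1.042 = 1.042.
Ratio = 1.540/1.042 ≈ 1.48.

1.48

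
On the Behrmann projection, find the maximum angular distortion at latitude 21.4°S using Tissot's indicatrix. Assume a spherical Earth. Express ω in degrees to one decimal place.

8.3°

The Behrmann projection is cylindrical equal-area with φ₀ = 30°. A cylindrical equal-area projection with standard parallel φ₀ has meridian scale h = cos φ / cos φ₀ and parallel scale k = cos φ₀ / cos φ (so areas are preserved, h·k = 1).
At 21.4°: h = 1.075, k = 0.9302; principal scales a = 1.075, b = 0.9302.
sin(ω/2) = (a − b)/(a + b) = 0.1449/2.005 = 0.07228, so ω = 2 arcsin(0.07228) ≈ 8.3°.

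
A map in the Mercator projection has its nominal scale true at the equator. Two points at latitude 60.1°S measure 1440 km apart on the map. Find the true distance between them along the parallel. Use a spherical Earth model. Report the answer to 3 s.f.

The Mercator projection is conformal; its linear scale factor is the same in every direction and equals sec φ = 1/cos φ.
Along the parallel at 60.1°, map distances are exaggerated by k = sec 60.1° = 2.006.
True distance = 1440 / 2.006 = 1440 × cos 60.1° ≈ 718 km.

718 km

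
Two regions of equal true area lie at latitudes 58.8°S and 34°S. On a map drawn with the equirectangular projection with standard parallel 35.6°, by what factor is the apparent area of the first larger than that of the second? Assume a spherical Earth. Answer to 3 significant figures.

1.60

In the equirectangular projection with standard parallel φ₀ = 35.6° (x = Rλ cos φ₀, y = Rφ), meridians are true-scale (h = 1) and the parallel scale is k = cos φ₀ / cos φ.
Areal scale at 58.8°: h·k = 1.000 × 1.570 = 1.570.
Areal scale at 34°: h·k = 1.000 × 0.9808 = 0.9808.
Ratio = 1.570/0.9808 ≈ 1.60.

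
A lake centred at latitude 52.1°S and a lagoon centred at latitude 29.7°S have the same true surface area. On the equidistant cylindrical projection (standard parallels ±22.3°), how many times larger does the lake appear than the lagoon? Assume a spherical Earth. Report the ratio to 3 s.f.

1.41

In the equirectangular projection with standard parallel φ₀ = 22.3° (x = Rλ cos φ₀, y = Rφ), meridians are true-scale (h = 1) and the parallel scale is k = cos φ₀ / cos φ.
Areal scale at 52.1°: h·k = 1.000 × 1.506 = 1.506.
Areal scale at 29.7°: h·k = 1.000 × 1.065 = 1.065.
Ratio = 1.506/1.065 ≈ 1.41.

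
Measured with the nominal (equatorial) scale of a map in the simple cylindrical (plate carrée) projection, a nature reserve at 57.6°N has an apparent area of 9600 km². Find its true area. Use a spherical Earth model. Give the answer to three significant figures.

In the plate carrée (x = Rλ, y = Rφ), meridians are true-scale (h = 1) and parallels are stretched by k = sec φ.
Areal scale = h·k = 1 × sec φ; at 57.6°, h = 1.000, k = 1.866, so h·k = 1.866.
True area = apparent / (areal scale) = 9600 / 1.866 ≈ 5140 km².

5140 km²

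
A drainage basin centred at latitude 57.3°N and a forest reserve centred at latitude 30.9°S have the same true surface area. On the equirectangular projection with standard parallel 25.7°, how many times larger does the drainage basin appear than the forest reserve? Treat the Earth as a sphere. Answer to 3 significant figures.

With standard parallel φ₀ = 25.7°, the equirectangular projection gives x = Rλ cos φ₀, y = Rφ, so h = 1 and k = cos 25.7° / cos φ.
Areal scale at 57.3°: h·k = 1.000 × 1.668 = 1.668.
Areal scale at 30.9°: h·k = 1.000 × 1.050 = 1.050.
Ratio = 1.668/1.050 ≈ 1.59.

1.59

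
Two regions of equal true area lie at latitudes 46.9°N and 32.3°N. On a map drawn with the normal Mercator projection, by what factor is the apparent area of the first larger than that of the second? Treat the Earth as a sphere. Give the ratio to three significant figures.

1.53

On Mercator, area is exaggerated by sec²φ = 1/cos²φ.
At 46.9°: sec²(46.9°) = 1/0.6833² = 2.142.
At 32.3°: sec²(32.3°) = 1/0.8453² = 1.400.
Ratio = 2.142/1.400 = cos²(32.3°)/cos²(46.9°) ≈ 1.53.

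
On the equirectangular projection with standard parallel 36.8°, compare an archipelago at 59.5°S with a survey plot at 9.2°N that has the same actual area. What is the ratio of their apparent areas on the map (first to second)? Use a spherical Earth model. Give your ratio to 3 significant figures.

1.94

The equidistant cylindrical projection with φ₀ = 36.8° has h = 1 (meridians true) and k = cos φ₀ / cos φ along parallels.
Areal scale at 59.5°: h·k = 1.000 × 1.578 = 1.578.
Areal scale at 9.2°: h·k = 1.000 × 0.8112 = 0.8112.
Ratio = 1.578/0.8112 ≈ 1.94.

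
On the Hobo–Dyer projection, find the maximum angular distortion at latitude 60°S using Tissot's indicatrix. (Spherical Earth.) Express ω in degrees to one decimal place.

51.1°

The Hobo–Dyer projection is cylindrical equal-area with φ₀ = 37.5°. Cylindrical equal-area (φ₀ = 37.5°): h = cos φ / cos 37.5° along meridians, k = cos 37.5° / cos φ along parallels; h·k = 1.
At 60°: h = 0.6302, k = 1.587; principal scales a = 1.587, b = 0.6302.
sin(ω/2) = (a − b)/(a + b) = 0.9565/2.217 = 0.4314, so ω = 2 arcsin(0.4314) ≈ 51.1°.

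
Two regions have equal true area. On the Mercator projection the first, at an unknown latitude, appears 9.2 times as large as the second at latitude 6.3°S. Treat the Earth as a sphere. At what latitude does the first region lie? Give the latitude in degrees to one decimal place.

Mercator areal scale is sec²φ, so apparent-area ratio = sec²φ₁ / sec²φ₂ = cos²φ₂ / cos²φ₁.
cos²φ₂ / cos²φ₁ = 9.2  ⇒  cos φ₁ = cos 6.3° / √9.2 = 0.9940/3.033 = 0.3277.
φ₁ = arccos(0.3277) ≈ 70.9°.

70.9°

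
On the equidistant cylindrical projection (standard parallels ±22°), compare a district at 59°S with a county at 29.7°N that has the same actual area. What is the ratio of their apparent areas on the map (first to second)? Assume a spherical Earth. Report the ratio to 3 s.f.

1.69

With standard parallel φ₀ = 22°, the equirectangular projection gives x = Rλ cos φ₀, y = Rφ, so h = 1 and k = cos 22° / cos φ.
Areal scale at 59°: h·k = 1.000 × 1.800 = 1.800.
Areal scale at 29.7°: h·k = 1.000 × 1.067 = 1.067.
Ratio = 1.800/1.067 ≈ 1.69.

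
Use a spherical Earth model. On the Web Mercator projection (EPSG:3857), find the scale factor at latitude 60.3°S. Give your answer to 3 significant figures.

Mercator is conformal, so the point scale is isotropic: h = k = sec φ = 1/cos φ.
k = 1/cos 60.3° = 1/0.4955 = 2.018.

2.02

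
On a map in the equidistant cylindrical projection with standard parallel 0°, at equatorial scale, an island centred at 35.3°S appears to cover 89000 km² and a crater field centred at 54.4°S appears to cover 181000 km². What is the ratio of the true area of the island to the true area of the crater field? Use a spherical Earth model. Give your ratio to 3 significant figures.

0.689

Plate carrée has h = 1 and k = sec φ, giving areal scale sec φ; true area = (apparent area) · cos φ.
True area of island: 89000 × cos(35.3°) = 89000 × 0.8161 = 72640 km².
True area of crater field: 181000 × cos(54.4°) = 181000 × 0.5821 = 105400 km².
Ratio = 72640 / 105400 ≈ 0.689.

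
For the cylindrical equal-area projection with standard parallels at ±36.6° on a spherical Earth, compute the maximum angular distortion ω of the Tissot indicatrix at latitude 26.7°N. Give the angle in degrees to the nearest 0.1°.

12.2°

Cylindrical equal-area (φ₀ = 36.6°): h = cos φ / cos 36.6° along meridians, k = cos 36.6° / cos φ along parallels; h·k = 1.
At 26.7°: h = 1.113, k = 0.8986; principal scales a = 1.113, b = 0.8986.
sin(ω/2) = (a − b)/(a + b) = 0.2142/2.011 = 0.1065, so ω = 2 arcsin(0.1065) ≈ 12.2°.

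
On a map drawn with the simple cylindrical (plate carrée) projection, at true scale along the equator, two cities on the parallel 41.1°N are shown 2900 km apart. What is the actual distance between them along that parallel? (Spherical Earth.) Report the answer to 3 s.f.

Plate carrée maps x = Rλ, y = Rφ. The meridian scale is h = 1 and the parallel scale is k = 1/cos φ = sec φ.
Along the parallel at 41.1°, map distances are exaggerated by k = sec 41.1° = 1.327.
True distance = 2900 / 1.327 = 2900 × cos 41.1° ≈ 2190 km.

2190 km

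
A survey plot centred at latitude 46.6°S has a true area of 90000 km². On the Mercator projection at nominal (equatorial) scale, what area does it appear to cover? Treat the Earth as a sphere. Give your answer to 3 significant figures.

For Mercator, h = k = sec φ (a conformal cylindrical projection has a single point scale, 1/cos φ).
Areal scale = k² = sec²φ = 1/cos²(46.6°) = 1/0.6871² = 2.118.
Apparent area = 90000 × 2.118 ≈ 191000 km².

191000 km²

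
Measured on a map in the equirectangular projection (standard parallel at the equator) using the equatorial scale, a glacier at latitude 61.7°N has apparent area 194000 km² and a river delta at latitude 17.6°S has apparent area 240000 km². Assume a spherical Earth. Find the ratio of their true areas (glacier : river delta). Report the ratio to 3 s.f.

Plate carrée has h = 1 and k = sec φ, giving areal scale sec φ; true area = (apparent area) · cos φ.
True area of glacier: 194000 × cos(61.7°) = 194000 × 0.4741 = 91970 km².
True area of river delta: 240000 × cos(17.6°) = 240000 × 0.9532 = 228800 km².
Ratio = 91970 / 228800 ≈ 0.402.

0.402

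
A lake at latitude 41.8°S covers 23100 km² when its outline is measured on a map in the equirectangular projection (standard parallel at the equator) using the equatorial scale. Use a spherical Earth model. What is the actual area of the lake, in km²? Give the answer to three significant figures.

17200 km²

For the equirectangular projection with φ₀ = 0 (plate carrée), h = 1 along meridians and k = sec φ along parallels.
Areal scale = h·k = 1 × sec φ; at 41.8°, h = 1.000, k = 1.341, so h·k = 1.341.
True area = apparent / (areal scale) = 23100 / 1.341 ≈ 17200 km².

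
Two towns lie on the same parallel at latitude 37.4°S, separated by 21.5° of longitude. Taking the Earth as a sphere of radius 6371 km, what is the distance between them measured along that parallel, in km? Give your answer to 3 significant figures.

1900 km

Arc length along a parallel = R cos φ · Δλ (with Δλ in radians).
= 6371 × cos 37.4° × (21.5° × π/180) = 6371 × 0.7944 × 0.3752 ≈ 1900 km.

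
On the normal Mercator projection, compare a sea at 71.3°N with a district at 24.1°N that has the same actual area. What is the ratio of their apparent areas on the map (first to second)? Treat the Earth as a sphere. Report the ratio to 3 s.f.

8.11

On Mercator, area is exaggerated by sec²φ = 1/cos²φ.
At 71.3°: sec²(71.3°) = 1/0.3206² = 9.728.
At 24.1°: sec²(24.1°) = 1/0.9128² = 1.200.
Ratio = 9.728/1.200 = cos²(24.1°)/cos²(71.3°) ≈ 8.11.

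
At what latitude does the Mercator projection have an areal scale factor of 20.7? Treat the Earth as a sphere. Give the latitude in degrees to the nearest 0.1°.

77.3°

Mercator areal scale is sec²φ.
sec²φ = 20.7  ⇒  cos²φ = 0.04831  ⇒  cos φ = 0.2198.
φ = arccos(0.2198) ≈ 77.3°.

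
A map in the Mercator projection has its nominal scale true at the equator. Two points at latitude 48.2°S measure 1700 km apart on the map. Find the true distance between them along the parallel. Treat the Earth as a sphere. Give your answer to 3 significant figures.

The Mercator projection is conformal; its linear scale factor is the same in every direction and equals sec φ = 1/cos φ.
Along the parallel at 48.2°, map distances are exaggerated by k = sec 48.2° = 1.500.
True distance = 1700 / 1.500 = 1700 × cos 48.2° ≈ 1130 km.

1130 km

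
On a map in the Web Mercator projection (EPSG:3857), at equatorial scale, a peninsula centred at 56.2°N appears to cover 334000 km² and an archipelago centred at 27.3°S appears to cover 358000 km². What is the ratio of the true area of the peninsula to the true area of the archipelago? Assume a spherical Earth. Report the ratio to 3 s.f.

On Mercator the areal scale is sec²φ, so true area = apparent × cos²φ.
True area of peninsula: 334000 × cos²(56.2°) = 334000 × 0.3095 = 103400 km².
True area of archipelago: 358000 × cos²(27.3°) = 358000 × 0.7896 = 282700 km².
Ratio = 103400 / 282700 ≈ 0.366.

0.366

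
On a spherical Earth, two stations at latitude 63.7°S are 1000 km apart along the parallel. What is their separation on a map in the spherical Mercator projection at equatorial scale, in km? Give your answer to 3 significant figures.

2260 km

Mercator is conformal, so the point scale is isotropic: h = k = sec φ = 1/cos φ.
Along the parallel, k = sec 63.7° = 1/0.4431 = 2.257.
Map distance = 1000 × 2.257 ≈ 2260 km.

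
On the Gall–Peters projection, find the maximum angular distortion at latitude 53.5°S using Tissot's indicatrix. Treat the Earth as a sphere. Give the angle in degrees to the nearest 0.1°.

19.7°

The Gall–Peters projection is cylindrical equal-area with φ₀ = 45°. A cylindrical equal-area projection with standard parallel φ₀ has meridian scale h = cos φ / cos φ₀ and parallel scale k = cos φ₀ / cos φ (so areas are preserved, h·k = 1).
At 53.5°: h = 0.8412, k = 1.189; principal scales a = 1.189, b = 0.8412.
sin(ω/2) = (a − b)/(a + b) = 0.3476/2.030 = 0.1712, so ω = 2 arcsin(0.1712) ≈ 19.7°.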